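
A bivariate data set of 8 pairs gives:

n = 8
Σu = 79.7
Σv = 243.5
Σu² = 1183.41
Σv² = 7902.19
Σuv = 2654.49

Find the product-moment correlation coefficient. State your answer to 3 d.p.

0.523

r = (nΣuv − ΣuΣv) / √[(nΣu² − (Σu)²)(nΣv² − (Σv)²)]
Numerator: 8×2654.49 − 79.7×243.5 = 1828.97
Denominator: √[(9467.28 − 6352.09)(63217.52 − 59292.25)] = √[3115.19 × 3925.27] = 3496.8503
r = 1828.97 / 3496.8503 ≈ 0.523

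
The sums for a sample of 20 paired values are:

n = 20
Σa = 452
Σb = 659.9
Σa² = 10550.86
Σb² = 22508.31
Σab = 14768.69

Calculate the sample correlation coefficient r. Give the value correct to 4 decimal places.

r = (nΣab − ΣaΣb) / √[(nΣa² − (Σa)²)(nΣb² − (Σb)²)]
Numerator: 20×14768.69 − 452×659.9 = -2901
Denominator: √[(211017.2 − 204304)(450166.2 − 435468.01)] = √[6713.2 × 14698.19] = 9933.3725
r = -2901 / 9933.3725 ≈ -0.2920

-0.2920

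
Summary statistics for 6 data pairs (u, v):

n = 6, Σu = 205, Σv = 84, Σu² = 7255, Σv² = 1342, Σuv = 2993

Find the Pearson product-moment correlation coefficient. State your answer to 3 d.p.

r = (nΣuv − ΣuΣv) / √[(nΣu² − (Σu)²)(nΣv² − (Σv)²)]
Numerator: 6×2993 − 205×84 = 738
Denominator: √[(43530 − 42025)(8052 − 7056)] = √[1505 × 996] = 1224.3284
r = 738 / 1224.3284 ≈ 0.603

0.603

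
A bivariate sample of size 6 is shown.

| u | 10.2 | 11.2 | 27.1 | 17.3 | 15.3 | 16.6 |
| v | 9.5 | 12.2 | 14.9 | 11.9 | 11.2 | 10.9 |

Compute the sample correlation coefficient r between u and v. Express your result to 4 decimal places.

n = 6, Σu = 97.7, Σv = 70.6, Σu² = 1772.83, Σv² = 846.96, Σuv = 1195.5
nΣuv − ΣuΣv = 7173 − 6897.62 = 275.38
nΣu² − (Σu)² = 10636.98 − 9545.29 = 1091.69; nΣv² − (Σv)² = 5081.76 − 4984.36 = 97.4
r = 275.38 / √(1091.69 × 97.4) = 275.38 / 326.0837 ≈ 0.8445

0.8445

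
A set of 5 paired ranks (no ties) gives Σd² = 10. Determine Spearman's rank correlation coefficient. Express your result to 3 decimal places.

0.500

ρ = 1 − 6Σd² / [n(n²−1)] = 1 − 6×10 / (5×24)
  = 1 − 60/120 = 1 − 0.5000 ≈ 0.500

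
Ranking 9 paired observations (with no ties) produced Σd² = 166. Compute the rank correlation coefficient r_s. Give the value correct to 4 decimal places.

ρ = 1 − 6Σd² / [n(n²−1)] = 1 − 6×166 / (9×80)
  = 1 − 996/720 = 1 − 1.38333 ≈ -0.3833

-0.3833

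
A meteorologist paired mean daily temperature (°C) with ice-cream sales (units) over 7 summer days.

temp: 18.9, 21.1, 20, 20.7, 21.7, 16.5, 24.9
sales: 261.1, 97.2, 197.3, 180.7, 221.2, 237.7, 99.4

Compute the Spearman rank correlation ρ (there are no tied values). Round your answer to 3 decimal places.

Rank temp: 2, 5, 3, 4, 6, 1, 7
Rank sales: 7, 1, 4, 3, 5, 6, 2
d = rank(temp) − rank(sales): -5, 4, -1, 1, 1, -5, 5; Σd² = 94
ρ = 1 − 6Σd² / [n(n²−1)] = 1 − 6×94 / (7×48) = 1 − 564/336 ≈ -0.679

-0.679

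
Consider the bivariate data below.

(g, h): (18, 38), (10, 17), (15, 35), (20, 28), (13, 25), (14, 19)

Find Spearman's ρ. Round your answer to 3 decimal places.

0.771

Rank g: 5, 1, 4, 6, 2, 3
Rank h: 6, 1, 5, 4, 3, 2
d = rank(g) − rank(h): -1, 0, -1, 2, -1, 1; Σd² = 8
ρ = 1 − 6Σd² / [n(n²−1)] = 1 − 6×8 / (6×35) = 1 − 48/210 ≈ 0.771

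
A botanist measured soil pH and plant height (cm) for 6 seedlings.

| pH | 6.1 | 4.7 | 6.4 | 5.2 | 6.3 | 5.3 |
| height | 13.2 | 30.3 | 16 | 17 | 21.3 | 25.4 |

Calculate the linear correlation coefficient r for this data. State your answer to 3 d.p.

n = 6, Σx = 34, Σy = 123.2, Σx² = 195.08, Σy² = 2736.18, Σxy = 682.54
nΣxy − ΣxΣy = 4095.24 − 4188.8 = -93.56
nΣx² − (Σx)² = 1170.48 − 1156 = 14.48; nΣy² − (Σy)² = 16417.08 − 15178.24 = 1238.84
r = -93.56 / √(14.48 × 1238.84) = -93.56 / 133.9343 ≈ -0.699

-0.699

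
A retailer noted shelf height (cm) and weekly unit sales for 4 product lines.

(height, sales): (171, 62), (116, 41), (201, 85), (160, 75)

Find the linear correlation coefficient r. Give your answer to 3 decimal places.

0.915

n = 4, Σx = 648, Σy = 263, Σx² = 108698, Σy² = 18375, Σxy = 44443
nΣxy − ΣxΣy = 177772 − 170424 = 7348
nΣx² − (Σx)² = 434792 − 419904 = 14888; nΣy² − (Σy)² = 73500 − 69169 = 4331
r = 7348 / √(14888 × 4331) = 7348 / 8029.9395 ≈ 0.915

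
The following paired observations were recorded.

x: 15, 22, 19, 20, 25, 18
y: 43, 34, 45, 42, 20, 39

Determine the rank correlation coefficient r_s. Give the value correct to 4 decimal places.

Rank x: 1, 5, 3, 4, 6, 2
Rank y: 5, 2, 6, 4, 1, 3
d = rank(x) − rank(y): -4, 3, -3, 0, 5, -1; Σd² = 60
ρ = 1 − 6Σd² / [n(n²−1)] = 1 − 6×60 / (6×35) = 1 − 360/210 ≈ -0.7143

-0.7143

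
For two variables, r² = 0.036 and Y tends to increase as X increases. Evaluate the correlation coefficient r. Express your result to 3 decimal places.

0.190

|r| = √0.036 = 0.190
The association is positive, so r = 0.190.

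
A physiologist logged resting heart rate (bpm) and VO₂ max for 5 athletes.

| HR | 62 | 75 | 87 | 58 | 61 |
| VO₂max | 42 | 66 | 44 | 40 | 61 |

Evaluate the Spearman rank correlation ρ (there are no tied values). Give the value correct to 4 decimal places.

Rank HR: 3, 4, 5, 1, 2
Rank VO₂max: 2, 5, 3, 1, 4
d = rank(HR) − rank(VO₂max): 1, -1, 2, 0, -2; Σd² = 10
ρ = 1 − 6Σd² / [n(n²−1)] = 1 − 6×10 / (5×24) = 1 − 60/120 ≈ 0.5000

0.5000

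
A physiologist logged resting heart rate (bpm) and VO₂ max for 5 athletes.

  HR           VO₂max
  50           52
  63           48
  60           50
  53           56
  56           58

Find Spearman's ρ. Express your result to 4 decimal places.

Rank HR: 1, 5, 4, 2, 3
Rank VO₂max: 3, 1, 2, 4, 5
d = rank(HR) − rank(VO₂max): -2, 4, 2, -2, -2; Σd² = 32
ρ = 1 − 6Σd² / [n(n²−1)] = 1 − 6×32 / (5×24) = 1 − 192/120 ≈ -0.6000

-0.6000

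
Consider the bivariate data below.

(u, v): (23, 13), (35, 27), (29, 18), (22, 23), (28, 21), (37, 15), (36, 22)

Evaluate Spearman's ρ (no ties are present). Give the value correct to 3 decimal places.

-0.036

Rank u: 2, 5, 4, 1, 3, 7, 6
Rank v: 1, 7, 3, 6, 4, 2, 5
d = rank(u) − rank(v): 1, -2, 1, -5, -1, 5, 1; Σd² = 58
ρ = 1 − 6Σd² / [n(n²−1)] = 1 − 6×58 / (7×48) = 1 − 348/336 ≈ -0.036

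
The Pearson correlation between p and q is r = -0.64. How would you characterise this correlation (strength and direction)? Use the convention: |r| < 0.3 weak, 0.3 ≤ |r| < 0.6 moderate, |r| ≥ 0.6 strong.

r = -0.64 < 0 so the relationship is negative.
|r| = 0.64, which falls in the strong range.

strong negative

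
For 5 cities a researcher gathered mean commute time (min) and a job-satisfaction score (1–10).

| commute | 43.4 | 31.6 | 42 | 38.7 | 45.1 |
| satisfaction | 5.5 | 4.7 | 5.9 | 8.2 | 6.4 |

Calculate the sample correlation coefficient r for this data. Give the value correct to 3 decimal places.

0.290

n = 5, Σx = 200.8, Σy = 30.7, Σx² = 8177.82, Σy² = 195.35, Σxy = 1241
nΣxy − ΣxΣy = 6205 − 6164.56 = 40.44
nΣx² − (Σx)² = 40889.1 − 40320.64 = 568.46; nΣy² − (Σy)² = 976.75 − 942.49 = 34.26
r = 40.44 / √(568.46 × 34.26) = 40.44 / 139.5544 ≈ 0.290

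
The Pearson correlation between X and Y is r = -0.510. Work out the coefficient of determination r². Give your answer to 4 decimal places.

0.2601

r² = (-0.510)² = 0.2601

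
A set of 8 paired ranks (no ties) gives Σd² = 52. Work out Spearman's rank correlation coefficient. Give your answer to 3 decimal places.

ρ = 1 − 6Σd² / [n(n²−1)] = 1 − 6×52 / (8×63)
  = 1 − 312/504 = 1 − 0.6190 ≈ 0.381

0.381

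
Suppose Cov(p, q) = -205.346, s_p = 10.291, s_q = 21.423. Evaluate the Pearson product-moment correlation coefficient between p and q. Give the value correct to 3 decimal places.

-0.931

r = Cov(p,q) / (s_p · s_q) = -205.346 / (10.291 × 21.423)
  = -205.346 / 220.4641 ≈ -0.931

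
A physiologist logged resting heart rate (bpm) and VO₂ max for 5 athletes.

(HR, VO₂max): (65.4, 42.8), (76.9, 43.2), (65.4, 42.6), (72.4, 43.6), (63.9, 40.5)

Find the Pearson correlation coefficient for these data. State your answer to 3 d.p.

0.670

n = 5, Σx = 344, Σy = 212.7, Σx² = 23792.9, Σy² = 9054.05, Σxy = 14651.83
nΣxy − ΣxΣy = 73259.15 − 73168.8 = 90.35
nΣx² − (Σx)² = 118964.5 − 118336 = 628.5; nΣy² − (Σy)² = 45270.25 − 45241.29 = 28.96
r = 90.35 / √(628.5 × 28.96) = 90.35 / 134.9124 ≈ 0.670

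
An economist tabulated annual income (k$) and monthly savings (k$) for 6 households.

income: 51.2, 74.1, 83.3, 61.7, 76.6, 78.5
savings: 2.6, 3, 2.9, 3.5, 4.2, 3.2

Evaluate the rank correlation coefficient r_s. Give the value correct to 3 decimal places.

Rank income: 1, 3, 6, 2, 4, 5
Rank savings: 1, 3, 2, 5, 6, 4
d = rank(income) − rank(savings): 0, 0, 4, -3, -2, 1; Σd² = 30
ρ = 1 − 6Σd² / [n(n²−1)] = 1 − 6×30 / (6×35) = 1 − 180/210 ≈ 0.143

0.143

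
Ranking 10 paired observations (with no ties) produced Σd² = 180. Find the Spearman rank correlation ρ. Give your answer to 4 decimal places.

-0.0909

ρ = 1 − 6Σd² / [n(n²−1)] = 1 − 6×180 / (10×99)
  = 1 − 1080/990 = 1 − 1.09091 ≈ -0.0909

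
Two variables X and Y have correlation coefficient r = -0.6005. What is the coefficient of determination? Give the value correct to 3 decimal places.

0.361

r² = (-0.6005)² = 0.361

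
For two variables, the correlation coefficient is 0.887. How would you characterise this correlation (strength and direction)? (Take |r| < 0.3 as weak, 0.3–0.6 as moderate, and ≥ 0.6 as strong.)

strong positive

r = 0.887 > 0 so the relationship is positive.
|r| = 0.887, which falls in the strong range.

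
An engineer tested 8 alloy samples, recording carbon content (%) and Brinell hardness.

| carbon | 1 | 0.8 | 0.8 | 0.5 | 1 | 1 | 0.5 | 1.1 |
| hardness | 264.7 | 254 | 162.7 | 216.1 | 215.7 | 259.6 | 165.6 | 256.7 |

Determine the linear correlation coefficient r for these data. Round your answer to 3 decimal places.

n = 8, Σx = 6.7, Σy = 1795.1, Σx² = 5.99, Σy² = 414989.49, Σxy = 1546.58
nΣxy − ΣxΣy = 12372.64 − 12027.17 = 345.47
nΣx² − (Σx)² = 47.92 − 44.89 = 3.03; nΣy² − (Σy)² = 3319915.92 − 3222384.01 = 97531.91
r = 345.47 / √(3.03 × 97531.91) = 345.47 / 543.6191 ≈ 0.636

0.636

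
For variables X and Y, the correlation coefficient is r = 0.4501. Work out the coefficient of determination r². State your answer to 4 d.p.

r² = (0.4501)² = 0.2026

0.2026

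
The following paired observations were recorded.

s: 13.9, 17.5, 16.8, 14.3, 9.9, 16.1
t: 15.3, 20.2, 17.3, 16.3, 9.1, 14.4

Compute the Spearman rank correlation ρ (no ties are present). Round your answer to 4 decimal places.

Rank s: 2, 6, 5, 3, 1, 4
Rank t: 3, 6, 5, 4, 1, 2
d = rank(s) − rank(t): -1, 0, 0, -1, 0, 2; Σd² = 6
ρ = 1 − 6Σd² / [n(n²−1)] = 1 − 6×6 / (6×35) = 1 − 36/210 ≈ 0.8286

0.8286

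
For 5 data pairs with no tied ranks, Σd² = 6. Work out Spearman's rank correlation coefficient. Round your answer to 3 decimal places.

0.700

ρ = 1 − 6Σd² / [n(n²−1)] = 1 − 6×6 / (5×24)
  = 1 − 36/120 = 1 − 0.3000 ≈ 0.700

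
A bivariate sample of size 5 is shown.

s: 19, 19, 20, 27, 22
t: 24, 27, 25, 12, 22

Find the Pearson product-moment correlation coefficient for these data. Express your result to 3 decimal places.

-0.975

n = 5, Σs = 107, Σt = 110, Σs² = 2335, Σt² = 2558, Σst = 2277
nΣst − ΣsΣt = 11385 − 11770 = -385
nΣs² − (Σs)² = 11675 − 11449 = 226; nΣt² − (Σt)² = 12790 − 12100 = 690
r = -385 / √(226 × 690) = -385 / 394.8924 ≈ -0.975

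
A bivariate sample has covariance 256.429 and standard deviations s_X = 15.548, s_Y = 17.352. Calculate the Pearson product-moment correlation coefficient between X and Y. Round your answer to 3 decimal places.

r = Cov(X,Y) / (s_X · s_Y) = 256.429 / (15.548 × 17.352)
  = 256.429 / 269.7889 ≈ 0.950

0.950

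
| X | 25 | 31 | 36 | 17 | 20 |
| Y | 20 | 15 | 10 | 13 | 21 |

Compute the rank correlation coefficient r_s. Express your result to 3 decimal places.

Rank X: 3, 4, 5, 1, 2
Rank Y: 4, 3, 1, 2, 5
d = rank(X) − rank(Y): -1, 1, 4, -1, -3; Σd² = 28
ρ = 1 − 6Σd² / [n(n²−1)] = 1 − 6×28 / (5×24) = 1 − 168/120 ≈ -0.400

-0.400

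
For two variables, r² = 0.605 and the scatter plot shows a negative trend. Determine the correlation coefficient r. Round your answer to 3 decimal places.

|r| = √0.605 = 0.778
The association is negative, so r = −0.778.

-0.778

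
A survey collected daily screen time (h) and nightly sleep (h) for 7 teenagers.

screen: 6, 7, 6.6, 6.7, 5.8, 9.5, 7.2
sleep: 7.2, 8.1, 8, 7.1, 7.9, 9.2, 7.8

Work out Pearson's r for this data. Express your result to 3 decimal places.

0.812

n = 7, Σx = 48.8, Σy = 55.3, Σx² = 349.18, Σy² = 439.75, Σxy = 389.65
nΣxy − ΣxΣy = 2727.55 − 2698.64 = 28.91
nΣx² − (Σx)² = 2444.26 − 2381.44 = 62.82; nΣy² − (Σy)² = 3078.25 − 3058.09 = 20.16
r = 28.91 / √(62.82 × 20.16) = 28.91 / 35.5872 ≈ 0.812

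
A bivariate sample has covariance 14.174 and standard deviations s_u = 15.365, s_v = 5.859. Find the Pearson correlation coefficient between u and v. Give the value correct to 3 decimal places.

0.157

r = Cov(u,v) / (s_u · s_v) = 14.174 / (15.365 × 5.859)
  = 14.174 / 90.0235 ≈ 0.157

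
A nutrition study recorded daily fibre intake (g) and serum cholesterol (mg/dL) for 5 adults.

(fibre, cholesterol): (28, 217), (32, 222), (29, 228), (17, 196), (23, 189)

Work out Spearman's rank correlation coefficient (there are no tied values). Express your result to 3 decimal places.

0.800

Rank fibre: 3, 5, 4, 1, 2
Rank cholesterol: 3, 4, 5, 2, 1
d = rank(fibre) − rank(cholesterol): 0, 1, -1, -1, 1; Σd² = 4
ρ = 1 − 6Σd² / [n(n²−1)] = 1 − 6×4 / (5×24) = 1 − 24/120 ≈ 0.800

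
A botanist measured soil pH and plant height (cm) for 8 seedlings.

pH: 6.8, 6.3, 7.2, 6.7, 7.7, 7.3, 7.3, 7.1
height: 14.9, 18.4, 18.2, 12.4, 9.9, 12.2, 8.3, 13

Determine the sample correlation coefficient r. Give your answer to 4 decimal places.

n = 8, Σx = 56.4, Σy = 107.3, Σx² = 398.94, Σy² = 1530.31, Σxy = 749.54
nΣxy − ΣxΣy = 5996.32 − 6051.72 = -55.4
nΣx² − (Σx)² = 3191.52 − 3180.96 = 10.56; nΣy² − (Σy)² = 12242.48 − 11513.29 = 729.19
r = -55.4 / √(10.56 × 729.19) = -55.4 / 87.7510 ≈ -0.6313

-0.6313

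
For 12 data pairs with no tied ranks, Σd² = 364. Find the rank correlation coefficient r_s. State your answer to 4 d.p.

ρ = 1 − 6Σd² / [n(n²−1)] = 1 − 6×364 / (12×143)
  = 1 − 2184/1716 = 1 − 1.27273 ≈ -0.2727

-0.2727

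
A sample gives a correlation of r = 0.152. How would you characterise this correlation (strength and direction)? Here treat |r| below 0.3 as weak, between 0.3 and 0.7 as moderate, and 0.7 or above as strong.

r = 0.152 > 0 so the relationship is positive.
|r| = 0.152, which falls in the weak range.

weak positive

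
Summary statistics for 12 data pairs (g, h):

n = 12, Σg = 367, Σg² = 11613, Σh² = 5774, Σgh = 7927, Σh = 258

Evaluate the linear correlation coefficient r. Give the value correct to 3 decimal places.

0.123

r = (nΣgh − ΣgΣh) / √[(nΣg² − (Σg)²)(nΣh² − (Σh)²)]
Numerator: 12×7927 − 367×258 = 438
Denominator: √[(139356 − 134689)(69288 − 66564)] = √[4667 × 2724] = 3565.5165
r = 438 / 3565.5165 ≈ 0.123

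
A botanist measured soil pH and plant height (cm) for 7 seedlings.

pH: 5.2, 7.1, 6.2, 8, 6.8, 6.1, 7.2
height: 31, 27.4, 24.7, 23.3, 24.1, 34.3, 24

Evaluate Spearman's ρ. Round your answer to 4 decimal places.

Rank pH: 1, 5, 3, 7, 4, 2, 6
Rank height: 6, 5, 4, 1, 3, 7, 2
d = rank(pH) − rank(height): -5, 0, -1, 6, 1, -5, 4; Σd² = 104
ρ = 1 − 6Σd² / [n(n²−1)] = 1 − 6×104 / (7×48) = 1 − 624/336 ≈ -0.8571

-0.8571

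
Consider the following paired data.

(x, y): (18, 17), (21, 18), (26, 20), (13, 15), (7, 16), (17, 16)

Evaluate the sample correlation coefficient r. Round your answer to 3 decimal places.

0.837

n = 6, Σx = 102, Σy = 102, Σx² = 1948, Σy² = 1750, Σxy = 1783
nΣxy − ΣxΣy = 10698 − 10404 = 294
nΣx² − (Σx)² = 11688 − 10404 = 1284; nΣy² − (Σy)² = 10500 − 10404 = 96
r = 294 / √(1284 × 96) = 294 / 351.0897 ≈ 0.837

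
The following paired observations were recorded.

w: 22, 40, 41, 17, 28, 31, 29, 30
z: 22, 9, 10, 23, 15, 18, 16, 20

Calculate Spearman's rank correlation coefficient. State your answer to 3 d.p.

-0.762

Rank w: 2, 7, 8, 1, 3, 6, 4, 5
Rank z: 7, 1, 2, 8, 3, 5, 4, 6
d = rank(w) − rank(z): -5, 6, 6, -7, 0, 1, 0, -1; Σd² = 148
ρ = 1 − 6Σd² / [n(n²−1)] = 1 − 6×148 / (8×63) = 1 − 888/504 ≈ -0.762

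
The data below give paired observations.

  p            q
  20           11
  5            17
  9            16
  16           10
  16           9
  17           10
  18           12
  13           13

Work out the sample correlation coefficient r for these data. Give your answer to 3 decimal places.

n = 8, Σp = 114, Σq = 98, Σp² = 1800, Σq² = 1260, Σpq = 1308
nΣpq − ΣpΣq = 10464 − 11172 = -708
nΣp² − (Σp)² = 14400 − 12996 = 1404; nΣq² − (Σq)² = 10080 − 9604 = 476
r = -708 / √(1404 × 476) = -708 / 817.4986 ≈ -0.866

-0.866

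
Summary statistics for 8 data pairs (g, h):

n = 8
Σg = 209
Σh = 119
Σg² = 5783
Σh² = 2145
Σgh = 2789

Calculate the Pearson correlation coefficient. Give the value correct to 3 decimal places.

r = (nΣgh − ΣgΣh) / √[(nΣg² − (Σg)²)(nΣh² − (Σh)²)]
Numerator: 8×2789 − 209×119 = -2559
Denominator: √[(46264 − 43681)(17160 − 14161)] = √[2583 × 2999] = 2783.2386
r = -2559 / 2783.2386 ≈ -0.919

-0.919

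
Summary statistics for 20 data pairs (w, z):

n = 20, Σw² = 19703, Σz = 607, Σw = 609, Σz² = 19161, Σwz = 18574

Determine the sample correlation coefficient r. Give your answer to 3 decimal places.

r = (nΣwz − ΣwΣz) / √[(nΣw² − (Σw)²)(nΣz² − (Σz)²)]
Numerator: 20×18574 − 609×607 = 1817
Denominator: √[(394060 − 370881)(383220 − 368449)] = √[23179 × 14771] = 18503.4324
r = 1817 / 18503.4324 ≈ 0.098

0.098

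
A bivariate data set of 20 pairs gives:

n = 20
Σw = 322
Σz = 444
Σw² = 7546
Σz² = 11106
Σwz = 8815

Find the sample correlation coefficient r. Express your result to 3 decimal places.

0.970

r = (nΣwz − ΣwΣz) / √[(nΣw² − (Σw)²)(nΣz² − (Σz)²)]
Numerator: 20×8815 − 322×444 = 33332
Denominator: √[(150920 − 103684)(222120 − 197136)] = √[47236 × 24984] = 34353.2273
r = 33332 / 34353.2273 ≈ 0.970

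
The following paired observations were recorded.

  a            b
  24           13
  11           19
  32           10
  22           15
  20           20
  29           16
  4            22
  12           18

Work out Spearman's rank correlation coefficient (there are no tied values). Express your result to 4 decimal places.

-0.8571

Rank a: 6, 2, 8, 5, 4, 7, 1, 3
Rank b: 2, 6, 1, 3, 7, 4, 8, 5
d = rank(a) − rank(b): 4, -4, 7, 2, -3, 3, -7, -2; Σd² = 156
ρ = 1 − 6Σd² / [n(n²−1)] = 1 − 6×156 / (8×63) = 1 − 936/504 ≈ -0.8571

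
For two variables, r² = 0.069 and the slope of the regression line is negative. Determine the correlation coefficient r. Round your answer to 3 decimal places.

|r| = √0.069 = 0.263
The association is negative, so r = −0.263.

-0.263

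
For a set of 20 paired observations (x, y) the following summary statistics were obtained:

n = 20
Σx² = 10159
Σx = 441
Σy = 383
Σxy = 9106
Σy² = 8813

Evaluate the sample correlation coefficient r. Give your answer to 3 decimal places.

0.824

r = (nΣxy − ΣxΣy) / √[(nΣx² − (Σx)²)(nΣy² − (Σy)²)]
Numerator: 20×9106 − 441×383 = 13217
Denominator: √[(203180 − 194481)(176260 − 146689)] = √[8699 × 29571] = 16038.6449
r = 13217 / 16038.6449 ≈ 0.824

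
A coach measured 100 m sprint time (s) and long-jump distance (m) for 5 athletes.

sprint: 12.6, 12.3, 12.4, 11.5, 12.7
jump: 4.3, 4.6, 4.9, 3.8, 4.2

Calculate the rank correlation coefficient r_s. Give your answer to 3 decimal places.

Rank sprint: 4, 2, 3, 1, 5
Rank jump: 3, 4, 5, 1, 2
d = rank(sprint) − rank(jump): 1, -2, -2, 0, 3; Σd² = 18
ρ = 1 − 6Σd² / [n(n²−1)] = 1 − 6×18 / (5×24) = 1 − 108/120 ≈ 0.100

0.100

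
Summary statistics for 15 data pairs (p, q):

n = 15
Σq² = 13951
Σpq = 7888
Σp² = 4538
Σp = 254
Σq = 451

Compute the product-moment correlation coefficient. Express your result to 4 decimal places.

0.8249

r = (nΣpq − ΣpΣq) / √[(nΣp² − (Σp)²)(nΣq² − (Σq)²)]
Numerator: 15×7888 − 254×451 = 3766
Denominator: √[(68070 − 64516)(209265 − 203401)] = √[3554 × 5864] = 4565.1567
r = 3766 / 4565.1567 ≈ 0.8249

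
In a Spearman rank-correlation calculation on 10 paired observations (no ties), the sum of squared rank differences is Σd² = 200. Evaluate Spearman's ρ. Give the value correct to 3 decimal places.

ρ = 1 − 6Σd² / [n(n²−1)] = 1 − 6×200 / (10×99)
  = 1 − 1200/990 = 1 − 1.2121 ≈ -0.212

-0.212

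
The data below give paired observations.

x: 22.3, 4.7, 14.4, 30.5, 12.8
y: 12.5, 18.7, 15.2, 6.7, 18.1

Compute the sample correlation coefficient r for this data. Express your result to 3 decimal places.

n = 5, Σx = 84.7, Σy = 71.2, Σx² = 1820.83, Σy² = 1109.48, Σxy = 1021.55
nΣxy − ΣxΣy = 5107.75 − 6030.64 = -922.89
nΣx² − (Σx)² = 9104.15 − 7174.09 = 1930.06; nΣy² − (Σy)² = 5547.4 − 5069.44 = 477.96
r = -922.89 / √(1930.06 × 477.96) = -922.89 / 960.4642 ≈ -0.961

-0.961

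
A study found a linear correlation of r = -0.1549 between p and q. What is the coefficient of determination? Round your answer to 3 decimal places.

r² = (-0.1549)² = 0.024

0.024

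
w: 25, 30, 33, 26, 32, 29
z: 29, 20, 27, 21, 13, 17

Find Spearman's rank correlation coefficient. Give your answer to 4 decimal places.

-0.3714

Rank w: 1, 4, 6, 2, 5, 3
Rank z: 6, 3, 5, 4, 1, 2
d = rank(w) − rank(z): -5, 1, 1, -2, 4, 1; Σd² = 48
ρ = 1 − 6Σd² / [n(n²−1)] = 1 − 6×48 / (6×35) = 1 − 288/210 ≈ -0.3714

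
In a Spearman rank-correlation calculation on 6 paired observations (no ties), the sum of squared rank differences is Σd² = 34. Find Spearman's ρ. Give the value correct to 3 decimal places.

ρ = 1 − 6Σd² / [n(n²−1)] = 1 − 6×34 / (6×35)
  = 1 − 204/210 = 1 − 0.9714 ≈ 0.029

0.029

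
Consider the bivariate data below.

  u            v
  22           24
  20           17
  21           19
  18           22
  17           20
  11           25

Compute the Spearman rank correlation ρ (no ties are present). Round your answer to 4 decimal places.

-0.3143

Rank u: 6, 4, 5, 3, 2, 1
Rank v: 5, 1, 2, 4, 3, 6
d = rank(u) − rank(v): 1, 3, 3, -1, -1, -5; Σd² = 46
ρ = 1 − 6Σd² / [n(n²−1)] = 1 − 6×46 / (6×35) = 1 − 276/210 ≈ -0.3143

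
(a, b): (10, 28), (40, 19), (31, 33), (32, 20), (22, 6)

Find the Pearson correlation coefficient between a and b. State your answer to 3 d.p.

-0.057

n = 5, Σa = 135, Σb = 106, Σa² = 4169, Σb² = 2670, Σab = 2835
nΣab − ΣaΣb = 14175 − 14310 = -135
nΣa² − (Σa)² = 20845 − 18225 = 2620; nΣb² − (Σb)² = 13350 − 11236 = 2114
r = -135 / √(2620 × 2114) = -135 / 2353.4400 ≈ -0.057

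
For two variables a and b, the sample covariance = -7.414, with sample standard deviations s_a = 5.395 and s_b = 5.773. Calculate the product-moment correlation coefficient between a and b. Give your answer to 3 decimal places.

-0.238

r = Cov(a,b) / (s_a · s_b) = -7.414 / (5.395 × 5.773)
  = -7.414 / 31.1453 ≈ -0.238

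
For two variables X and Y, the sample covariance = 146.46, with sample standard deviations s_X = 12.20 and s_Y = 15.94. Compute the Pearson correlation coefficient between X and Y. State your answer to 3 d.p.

0.753

r = Cov(X,Y) / (s_X · s_Y) = 146.46 / (12.20 × 15.94)
  = 146.46 / 194.4680 ≈ 0.753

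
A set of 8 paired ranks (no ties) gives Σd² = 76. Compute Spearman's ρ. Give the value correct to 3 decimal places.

ρ = 1 − 6Σd² / [n(n²−1)] = 1 − 6×76 / (8×63)
  = 1 − 456/504 = 1 − 0.9048 ≈ 0.095

0.095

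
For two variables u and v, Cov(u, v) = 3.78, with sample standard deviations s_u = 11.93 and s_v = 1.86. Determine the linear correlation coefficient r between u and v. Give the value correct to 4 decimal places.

r = Cov(u,v) / (s_u · s_v) = 3.78 / (11.93 × 1.86)
  = 3.78 / 22.1898 ≈ 0.1703

0.1703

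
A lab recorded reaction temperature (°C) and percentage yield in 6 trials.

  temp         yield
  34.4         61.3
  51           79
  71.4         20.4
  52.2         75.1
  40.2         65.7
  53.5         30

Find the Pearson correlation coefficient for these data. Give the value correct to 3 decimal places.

-0.621

n = 6, Σx = 302.7, Σy = 331.5, Σx² = 16085.45, Σy² = 21271.35, Σxy = 15760.64
nΣxy − ΣxΣy = 94563.84 − 100345.05 = -5781.21
nΣx² − (Σx)² = 96512.7 − 91627.29 = 4885.41; nΣy² − (Σy)² = 127628.1 − 109892.25 = 17735.85
r = -5781.21 / √(4885.41 × 17735.85) = -5781.21 / 9308.4316 ≈ -0.621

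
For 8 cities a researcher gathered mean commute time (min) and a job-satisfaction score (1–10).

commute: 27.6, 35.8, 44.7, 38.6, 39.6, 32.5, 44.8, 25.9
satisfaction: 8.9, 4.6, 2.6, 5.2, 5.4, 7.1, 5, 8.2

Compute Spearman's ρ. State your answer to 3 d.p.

-0.762

Rank commute: 2, 4, 7, 5, 6, 3, 8, 1
Rank satisfaction: 8, 2, 1, 4, 5, 6, 3, 7
d = rank(commute) − rank(satisfaction): -6, 2, 6, 1, 1, -3, 5, -6; Σd² = 148
ρ = 1 − 6Σd² / [n(n²−1)] = 1 − 6×148 / (8×63) = 1 − 888/504 ≈ -0.762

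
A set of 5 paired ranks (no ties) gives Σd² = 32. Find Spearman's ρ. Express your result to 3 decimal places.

ρ = 1 − 6Σd² / [n(n²−1)] = 1 − 6×32 / (5×24)
  = 1 − 192/120 = 1 − 1.6000 ≈ -0.600

-0.600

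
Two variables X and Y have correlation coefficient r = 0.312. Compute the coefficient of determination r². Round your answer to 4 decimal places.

0.0973

r² = (0.312)² = 0.0973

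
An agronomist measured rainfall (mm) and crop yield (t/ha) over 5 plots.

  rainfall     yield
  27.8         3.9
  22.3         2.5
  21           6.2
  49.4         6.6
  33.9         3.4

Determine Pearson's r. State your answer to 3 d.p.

0.456

n = 5, Σx = 154.4, Σy = 22.6, Σx² = 5300.7, Σy² = 115.02, Σxy = 735.67
nΣxy − ΣxΣy = 3678.35 − 3489.44 = 188.91
nΣx² − (Σx)² = 26503.5 − 23839.36 = 2664.14; nΣy² − (Σy)² = 575.1 − 510.76 = 64.34
r = 188.91 / √(2664.14 × 64.34) = 188.91 / 414.0178 ≈ 0.456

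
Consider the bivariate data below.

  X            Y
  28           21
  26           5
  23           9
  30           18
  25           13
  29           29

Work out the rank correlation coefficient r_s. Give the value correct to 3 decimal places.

Rank X: 4, 3, 1, 6, 2, 5
Rank Y: 5, 1, 2, 4, 3, 6
d = rank(X) − rank(Y): -1, 2, -1, 2, -1, -1; Σd² = 12
ρ = 1 − 6Σd² / [n(n²−1)] = 1 − 6×12 / (6×35) = 1 − 72/210 ≈ 0.657

0.657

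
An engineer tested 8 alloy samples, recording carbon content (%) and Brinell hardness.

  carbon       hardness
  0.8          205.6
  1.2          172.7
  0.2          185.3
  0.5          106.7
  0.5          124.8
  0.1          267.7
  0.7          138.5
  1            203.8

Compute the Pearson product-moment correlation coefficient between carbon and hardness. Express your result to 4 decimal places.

n = 8, Σx = 5, Σy = 1405.1, Σx² = 4.12, Σy² = 265772.65, Σxy = 852.05
nΣxy − ΣxΣy = 6816.4 − 7025.5 = -209.1
nΣx² − (Σx)² = 32.96 − 25 = 7.96; nΣy² − (Σy)² = 2126181.2 − 1974306.01 = 151875.19
r = -209.1 / √(7.96 × 151875.19) = -209.1 / 1099.5119 ≈ -0.1902

-0.1902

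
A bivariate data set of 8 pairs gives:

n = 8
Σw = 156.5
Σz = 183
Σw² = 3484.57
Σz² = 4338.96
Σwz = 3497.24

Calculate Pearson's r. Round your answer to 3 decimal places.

r = (nΣwz − ΣwΣz) / √[(nΣw² − (Σw)²)(nΣz² − (Σz)²)]
Numerator: 8×3497.24 − 156.5×183 = -661.58
Denominator: √[(27876.56 − 24492.25)(34711.68 − 33489)] = √[3384.31 × 1222.68] = 2034.1898
r = -661.58 / 2034.1898 ≈ -0.325

-0.325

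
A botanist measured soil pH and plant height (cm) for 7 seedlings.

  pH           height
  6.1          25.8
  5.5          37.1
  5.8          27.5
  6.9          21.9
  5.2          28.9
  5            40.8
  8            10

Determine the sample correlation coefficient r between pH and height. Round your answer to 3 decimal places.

n = 7, Σx = 42.5, Σy = 192, Σx² = 264.75, Σy² = 5877.76, Σxy = 1106.32
nΣxy − ΣxΣy = 7744.24 − 8160 = -415.76
nΣx² − (Σx)² = 1853.25 − 1806.25 = 47; nΣy² − (Σy)² = 41144.32 − 36864 = 4280.32
r = -415.76 / √(47 × 4280.32) = -415.76 / 448.5254 ≈ -0.927

-0.927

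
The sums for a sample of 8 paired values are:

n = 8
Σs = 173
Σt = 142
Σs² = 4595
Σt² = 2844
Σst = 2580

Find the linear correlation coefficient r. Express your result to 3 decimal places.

-0.934

r = (nΣst − ΣsΣt) / √[(nΣs² − (Σs)²)(nΣt² − (Σt)²)]
Numerator: 8×2580 − 173×142 = -3926
Denominator: √[(36760 − 29929)(22752 − 20164)] = √[6831 × 2588] = 4204.5961
r = -3926 / 4204.5961 ≈ -0.934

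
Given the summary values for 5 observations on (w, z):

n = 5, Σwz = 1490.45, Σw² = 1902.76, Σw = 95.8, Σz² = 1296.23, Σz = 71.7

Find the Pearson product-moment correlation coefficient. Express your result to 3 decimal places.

r = (nΣwz − ΣwΣz) / √[(nΣw² − (Σw)²)(nΣz² − (Σz)²)]
Numerator: 5×1490.45 − 95.8×71.7 = 583.39
Denominator: √[(9513.8 − 9177.64)(6481.15 − 5140.89)] = √[336.16 × 1340.26] = 671.2241
r = 583.39 / 671.2241 ≈ 0.869

0.869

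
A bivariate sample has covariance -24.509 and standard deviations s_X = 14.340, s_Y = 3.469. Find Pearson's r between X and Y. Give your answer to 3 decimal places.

r = Cov(X,Y) / (s_X · s_Y) = -24.509 / (14.340 × 3.469)
  = -24.509 / 49.7455 ≈ -0.493

-0.493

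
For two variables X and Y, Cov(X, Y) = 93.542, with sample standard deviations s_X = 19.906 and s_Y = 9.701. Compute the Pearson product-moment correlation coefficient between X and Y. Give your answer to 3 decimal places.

0.484

r = Cov(X,Y) / (s_X · s_Y) = 93.542 / (19.906 × 9.701)
  = 93.542 / 193.1081 ≈ 0.484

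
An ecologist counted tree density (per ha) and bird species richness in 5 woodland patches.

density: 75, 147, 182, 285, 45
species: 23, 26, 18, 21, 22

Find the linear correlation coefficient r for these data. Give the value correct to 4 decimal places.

n = 5, Σx = 734, Σy = 110, Σx² = 143608, Σy² = 2454, Σxy = 15798
nΣxy − ΣxΣy = 78990 − 80740 = -1750
nΣx² − (Σx)² = 718040 − 538756 = 179284; nΣy² − (Σy)² = 12270 − 12100 = 170
r = -1750 / √(179284 × 170) = -1750 / 5520.7137 ≈ -0.3170

-0.3170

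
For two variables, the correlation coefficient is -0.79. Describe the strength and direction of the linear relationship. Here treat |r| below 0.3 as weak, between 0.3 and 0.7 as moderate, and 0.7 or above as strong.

r = -0.79 < 0 so the relationship is negative.
|r| = 0.79, which falls in the strong range.

strong negative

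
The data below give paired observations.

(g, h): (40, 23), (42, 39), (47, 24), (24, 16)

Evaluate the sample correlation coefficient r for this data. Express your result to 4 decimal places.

n = 4, Σg = 153, Σh = 102, Σg² = 6149, Σh² = 2882, Σgh = 4070
nΣgh − ΣgΣh = 16280 − 15606 = 674
nΣg² − (Σg)² = 24596 − 23409 = 1187; nΣh² − (Σh)² = 11528 − 10404 = 1124
r = 674 / √(1187 × 1124) = 674 / 1155.0706 ≈ 0.5835

0.5835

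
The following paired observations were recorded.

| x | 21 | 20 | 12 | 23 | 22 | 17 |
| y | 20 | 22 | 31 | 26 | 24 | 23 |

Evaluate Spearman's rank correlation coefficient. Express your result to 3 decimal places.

-0.086

Rank x: 4, 3, 1, 6, 5, 2
Rank y: 1, 2, 6, 5, 4, 3
d = rank(x) − rank(y): 3, 1, -5, 1, 1, -1; Σd² = 38
ρ = 1 − 6Σd² / [n(n²−1)] = 1 − 6×38 / (6×35) = 1 − 228/210 ≈ -0.086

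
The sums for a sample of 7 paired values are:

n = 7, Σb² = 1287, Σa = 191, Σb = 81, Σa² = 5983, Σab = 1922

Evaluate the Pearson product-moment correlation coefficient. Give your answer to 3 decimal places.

r = (nΣab − ΣaΣb) / √[(nΣa² − (Σa)²)(nΣb² − (Σb)²)]
Numerator: 7×1922 − 191×81 = -2017
Denominator: √[(41881 − 36481)(9009 − 6561)] = √[5400 × 2448] = 3635.8218
r = -2017 / 3635.8218 ≈ -0.555

-0.555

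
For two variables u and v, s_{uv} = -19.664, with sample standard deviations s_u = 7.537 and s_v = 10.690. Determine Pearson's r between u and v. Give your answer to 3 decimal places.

-0.244

r = Cov(u,v) / (s_u · s_v) = -19.664 / (7.537 × 10.690)
  = -19.664 / 80.5705 ≈ -0.244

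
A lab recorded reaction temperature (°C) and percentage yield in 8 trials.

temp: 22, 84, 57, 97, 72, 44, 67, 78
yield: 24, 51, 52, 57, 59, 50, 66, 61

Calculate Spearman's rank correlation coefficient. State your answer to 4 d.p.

0.4762

Rank temp: 1, 7, 3, 8, 5, 2, 4, 6
Rank yield: 1, 3, 4, 5, 6, 2, 8, 7
d = rank(temp) − rank(yield): 0, 4, -1, 3, -1, 0, -4, -1; Σd² = 44
ρ = 1 − 6Σd² / [n(n²−1)] = 1 − 6×44 / (8×63) = 1 − 264/504 ≈ 0.4762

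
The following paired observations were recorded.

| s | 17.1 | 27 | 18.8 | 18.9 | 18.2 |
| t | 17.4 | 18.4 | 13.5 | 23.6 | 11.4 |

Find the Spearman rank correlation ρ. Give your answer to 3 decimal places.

Rank s: 1, 5, 3, 4, 2
Rank t: 3, 4, 2, 5, 1
d = rank(s) − rank(t): -2, 1, 1, -1, 1; Σd² = 8
ρ = 1 − 6Σd² / [n(n²−1)] = 1 − 6×8 / (5×24) = 1 − 48/120 ≈ 0.600

0.600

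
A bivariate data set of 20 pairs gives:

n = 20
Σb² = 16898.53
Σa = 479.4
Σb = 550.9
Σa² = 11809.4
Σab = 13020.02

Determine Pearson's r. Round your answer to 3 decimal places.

r = (nΣab − ΣaΣb) / √[(nΣa² − (Σa)²)(nΣb² − (Σb)²)]
Numerator: 20×13020.02 − 479.4×550.9 = -3701.06
Denominator: √[(236188 − 229824.36)(337970.6 − 303490.81)] = √[6363.64 × 34479.79] = 14812.7300
r = -3701.06 / 14812.7300 ≈ -0.250

-0.250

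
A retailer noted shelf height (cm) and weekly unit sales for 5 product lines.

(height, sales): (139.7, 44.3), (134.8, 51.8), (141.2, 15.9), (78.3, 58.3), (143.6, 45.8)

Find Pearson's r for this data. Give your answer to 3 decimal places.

-0.555

n = 5, Σx = 637.6, Σy = 216.1, Σx² = 84376.42, Σy² = 10395.07, Σxy = 26558.2
nΣxy − ΣxΣy = 132791 − 137785.36 = -4994.36
nΣx² − (Σx)² = 421882.1 − 406533.76 = 15348.34; nΣy² − (Σy)² = 51975.35 − 46699.21 = 5276.14
r = -4994.36 / √(15348.34 × 5276.14) = -4994.36 / 8998.8883 ≈ -0.555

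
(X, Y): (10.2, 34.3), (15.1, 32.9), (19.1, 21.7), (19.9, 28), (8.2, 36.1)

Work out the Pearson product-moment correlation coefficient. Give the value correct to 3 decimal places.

-0.859

n = 5, ΣX = 72.5, ΣY = 153, ΣX² = 1160.11, ΣY² = 4817, ΣXY = 2114.34
nΣXY − ΣXΣY = 10571.7 − 11092.5 = -520.8
nΣX² − (ΣX)² = 5800.55 − 5256.25 = 544.3; nΣY² − (ΣY)² = 24085 − 23409 = 676
r = -520.8 / √(544.3 × 676) = -520.8 / 606.5862 ≈ -0.859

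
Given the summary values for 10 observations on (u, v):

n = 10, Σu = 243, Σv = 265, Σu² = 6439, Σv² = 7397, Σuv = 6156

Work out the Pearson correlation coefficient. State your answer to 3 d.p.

r = (nΣuv − ΣuΣv) / √[(nΣu² − (Σu)²)(nΣv² − (Σv)²)]
Numerator: 10×6156 − 243×265 = -2835
Denominator: √[(64390 − 59049)(73970 − 70225)] = √[5341 × 3745] = 4472.3646
r = -2835 / 4472.3646 ≈ -0.634

-0.634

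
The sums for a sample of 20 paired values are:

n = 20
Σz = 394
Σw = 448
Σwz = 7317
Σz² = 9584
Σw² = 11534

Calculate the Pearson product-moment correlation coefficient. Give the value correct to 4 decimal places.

-0.9129

r = (nΣwz − ΣwΣz) / √[(nΣw² − (Σw)²)(nΣz² − (Σz)²)]
Numerator: 20×7317 − 448×394 = -30172
Denominator: √[(230680 − 200704)(191680 − 155236)] = √[29976 × 36444] = 33052.1610
r = -30172 / 33052.1610 ≈ -0.9129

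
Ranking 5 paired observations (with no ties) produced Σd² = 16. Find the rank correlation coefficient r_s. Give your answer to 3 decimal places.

ρ = 1 − 6Σd² / [n(n²−1)] = 1 − 6×16 / (5×24)
  = 1 − 96/120 = 1 − 0.8000 ≈ 0.200

0.200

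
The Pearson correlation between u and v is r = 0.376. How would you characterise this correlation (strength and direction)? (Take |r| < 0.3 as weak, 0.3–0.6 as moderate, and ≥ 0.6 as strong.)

moderate positive

r = 0.376 > 0 so the relationship is positive.
|r| = 0.376, which falls in the moderate range.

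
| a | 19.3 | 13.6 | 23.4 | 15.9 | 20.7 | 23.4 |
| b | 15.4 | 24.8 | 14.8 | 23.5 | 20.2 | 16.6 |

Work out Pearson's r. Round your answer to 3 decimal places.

-0.866

n = 6, Σa = 116.3, Σb = 115.3, Σa² = 2333.87, Σb² = 2307.09, Σab = 2161.05
nΣab − ΣaΣb = 12966.3 − 13409.39 = -443.09
nΣa² − (Σa)² = 14003.22 − 13525.69 = 477.53; nΣb² − (Σb)² = 13842.54 − 13294.09 = 548.45
r = -443.09 / √(477.53 × 548.45) = -443.09 / 511.7630 ≈ -0.866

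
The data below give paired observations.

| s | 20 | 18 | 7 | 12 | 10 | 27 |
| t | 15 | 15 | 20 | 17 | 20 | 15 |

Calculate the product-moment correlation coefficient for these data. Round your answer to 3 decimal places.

n = 6, Σs = 94, Σt = 102, Σs² = 1746, Σt² = 1764, Σst = 1519
nΣst − ΣsΣt = 9114 − 9588 = -474
nΣs² − (Σs)² = 10476 − 8836 = 1640; nΣt² − (Σt)² = 10584 − 10404 = 180
r = -474 / √(1640 × 180) = -474 / 543.3231 ≈ -0.872

-0.872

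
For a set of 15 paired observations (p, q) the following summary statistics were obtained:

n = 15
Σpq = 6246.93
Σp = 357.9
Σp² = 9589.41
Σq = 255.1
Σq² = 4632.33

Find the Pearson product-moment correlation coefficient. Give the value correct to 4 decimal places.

r = (nΣpq − ΣpΣq) / √[(nΣp² − (Σp)²)(nΣq² − (Σq)²)]
Numerator: 15×6246.93 − 357.9×255.1 = 2403.66
Denominator: √[(143841.15 − 128092.41)(69484.95 − 65076.01)] = √[15748.74 × 4408.94] = 8332.7816
r = 2403.66 / 8332.7816 ≈ 0.2885

0.2885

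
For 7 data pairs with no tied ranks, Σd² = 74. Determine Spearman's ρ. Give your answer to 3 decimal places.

ρ = 1 − 6Σd² / [n(n²−1)] = 1 − 6×74 / (7×48)
  = 1 − 444/336 = 1 − 1.3214 ≈ -0.321

-0.321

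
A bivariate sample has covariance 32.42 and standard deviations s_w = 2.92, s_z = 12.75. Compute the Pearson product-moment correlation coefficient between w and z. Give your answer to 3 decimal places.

r = Cov(w,z) / (s_w · s_z) = 32.42 / (2.92 × 12.75)
  = 32.42 / 37.2300 ≈ 0.871

0.871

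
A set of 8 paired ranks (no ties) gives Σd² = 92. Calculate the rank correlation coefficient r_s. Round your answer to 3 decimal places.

-0.095

ρ = 1 − 6Σd² / [n(n²−1)] = 1 − 6×92 / (8×63)
  = 1 − 552/504 = 1 − 1.0952 ≈ -0.095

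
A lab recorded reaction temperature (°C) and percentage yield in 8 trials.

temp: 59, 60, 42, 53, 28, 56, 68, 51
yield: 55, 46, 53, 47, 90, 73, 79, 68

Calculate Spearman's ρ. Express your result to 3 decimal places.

-0.190

Rank temp: 6, 7, 2, 4, 1, 5, 8, 3
Rank yield: 4, 1, 3, 2, 8, 6, 7, 5
d = rank(temp) − rank(yield): 2, 6, -1, 2, -7, -1, 1, -2; Σd² = 100
ρ = 1 − 6Σd² / [n(n²−1)] = 1 − 6×100 / (8×63) = 1 − 600/504 ≈ -0.190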